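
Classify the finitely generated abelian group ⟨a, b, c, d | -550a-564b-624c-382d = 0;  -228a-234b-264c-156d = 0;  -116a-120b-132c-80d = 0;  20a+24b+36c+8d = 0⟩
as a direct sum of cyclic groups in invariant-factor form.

rank_ℚ(R)=4; free=4−4=0
SNF(R) diag = [2, 6, 12, 24] → torsion [2, 6, 12, 24]

Answer: M ≅ ℤ/2 ⊕ ℤ/6 ⊕ ℤ/12 ⊕ ℤ/24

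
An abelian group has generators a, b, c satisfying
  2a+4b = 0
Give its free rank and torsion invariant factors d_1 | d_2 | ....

Answer: M ≅ ℤ^2 ⊕ ℤ/2

Derivation:
rank_ℚ(R)=1; free=3−1=2
SNF(R) diag = [2] → torsion [2]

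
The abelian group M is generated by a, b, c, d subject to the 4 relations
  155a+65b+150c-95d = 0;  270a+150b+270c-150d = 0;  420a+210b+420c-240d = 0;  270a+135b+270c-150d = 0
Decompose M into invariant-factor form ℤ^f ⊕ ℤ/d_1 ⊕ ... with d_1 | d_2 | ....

rank_ℚ(R)=4; free=4−4=0
SNF(R) diag = [5, 15, 30, 60] → torsion [5, 15, 30, 60]

Answer: M ≅ ℤ/5 ⊕ ℤ/15 ⊕ ℤ/30 ⊕ ℤ/60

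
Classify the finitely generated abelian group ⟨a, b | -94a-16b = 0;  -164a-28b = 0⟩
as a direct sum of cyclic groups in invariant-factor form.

rank_ℚ(R)=2; free=2−2=0
SNF(R) diag = [2, 4] → torsion [2, 4]

Answer: M ≅ ℤ/2 ⊕ ℤ/4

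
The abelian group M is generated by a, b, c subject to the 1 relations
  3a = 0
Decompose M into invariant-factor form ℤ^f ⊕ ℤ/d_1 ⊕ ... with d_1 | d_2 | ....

Answer: M ≅ ℤ^2 ⊕ ℤ/3

Derivation:
rank_ℚ(R)=1; free=3−1=2
SNF(R) diag = [3] → torsion [3]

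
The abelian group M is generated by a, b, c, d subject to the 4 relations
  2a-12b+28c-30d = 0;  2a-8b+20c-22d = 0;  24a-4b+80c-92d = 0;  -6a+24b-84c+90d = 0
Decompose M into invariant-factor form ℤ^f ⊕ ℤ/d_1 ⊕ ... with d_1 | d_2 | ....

rank_ℚ(R)=4; free=4−4=0
SNF(R) diag = [2, 4, 12, 24] → torsion [2, 4, 12, 24]

Answer: M ≅ ℤ/2 ⊕ ℤ/4 ⊕ ℤ/12 ⊕ ℤ/24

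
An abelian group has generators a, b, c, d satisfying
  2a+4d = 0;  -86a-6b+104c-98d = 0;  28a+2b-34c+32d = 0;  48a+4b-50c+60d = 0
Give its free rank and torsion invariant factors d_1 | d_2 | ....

rank_ℚ(R)=4; free=4−4=0
SNF(R) diag = [2, 2, 2, 6] → torsion [2, 2, 2, 6]

Answer: M ≅ ℤ/2 ⊕ ℤ/2 ⊕ ℤ/2 ⊕ ℤ/6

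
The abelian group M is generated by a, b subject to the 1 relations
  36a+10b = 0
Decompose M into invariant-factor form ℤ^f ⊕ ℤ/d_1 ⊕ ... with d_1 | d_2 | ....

rank_ℚ(R)=1; free=2−1=1
SNF(R) diag = [2] → torsion [2]

Answer: M ≅ ℤ^1 ⊕ ℤ/2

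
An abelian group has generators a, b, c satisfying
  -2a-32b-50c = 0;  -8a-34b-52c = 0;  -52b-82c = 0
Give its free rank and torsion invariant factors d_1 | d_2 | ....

Answer: M ≅ ℤ/2 ⊕ ℤ/2 ⊕ ℤ/6

Derivation:
rank_ℚ(R)=3; free=3−3=0
SNF(R) diag = [2, 2, 6] → torsion [2, 2, 6]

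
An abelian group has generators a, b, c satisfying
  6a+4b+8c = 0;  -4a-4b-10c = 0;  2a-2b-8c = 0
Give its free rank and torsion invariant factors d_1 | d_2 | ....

Answer: M ≅ ℤ/2 ⊕ ℤ/2 ⊕ ℤ/2

Derivation:
rank_ℚ(R)=3; free=3−3=0
SNF(R) diag = [2, 2, 2] → torsion [2, 2, 2]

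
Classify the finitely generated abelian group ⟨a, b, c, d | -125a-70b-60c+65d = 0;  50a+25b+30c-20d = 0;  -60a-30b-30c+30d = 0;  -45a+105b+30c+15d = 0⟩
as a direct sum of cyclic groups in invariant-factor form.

rank_ℚ(R)=4; free=4−4=0
SNF(R) diag = [5, 15, 30, 60] → torsion [5, 15, 30, 60]

Answer: M ≅ ℤ/5 ⊕ ℤ/15 ⊕ ℤ/30 ⊕ ℤ/60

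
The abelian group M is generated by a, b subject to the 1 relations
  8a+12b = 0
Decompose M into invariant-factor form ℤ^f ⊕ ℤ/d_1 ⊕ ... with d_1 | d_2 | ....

rank_ℚ(R)=1; free=2−1=1
SNF(R) diag = [4] → torsion [4]

Answer: M ≅ ℤ^1 ⊕ ℤ/4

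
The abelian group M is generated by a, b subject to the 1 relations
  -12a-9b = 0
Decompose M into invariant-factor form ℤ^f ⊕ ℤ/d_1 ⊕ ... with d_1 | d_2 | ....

Answer: M ≅ ℤ^1 ⊕ ℤ/3

Derivation:
rank_ℚ(R)=1; free=2−1=1
SNF(R) diag = [3] → torsion [3]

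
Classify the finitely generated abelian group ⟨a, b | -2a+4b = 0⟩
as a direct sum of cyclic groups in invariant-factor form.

Answer: M ≅ ℤ^1 ⊕ ℤ/2

Derivation:
rank_ℚ(R)=1; free=2−1=1
SNF(R) diag = [2] → torsion [2]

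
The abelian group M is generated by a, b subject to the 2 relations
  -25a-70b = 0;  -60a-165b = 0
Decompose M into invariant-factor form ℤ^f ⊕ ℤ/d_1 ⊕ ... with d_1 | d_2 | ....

rank_ℚ(R)=2; free=2−2=0
SNF(R) diag = [5, 15] → torsion [5, 15]

Answer: M ≅ ℤ/5 ⊕ ℤ/15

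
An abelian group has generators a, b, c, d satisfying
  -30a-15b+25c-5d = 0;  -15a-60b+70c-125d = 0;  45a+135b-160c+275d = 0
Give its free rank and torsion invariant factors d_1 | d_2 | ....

rank_ℚ(R)=3; free=4−3=1
SNF(R) diag = [5, 15, 15] → torsion [5, 15, 15]

Answer: M ≅ ℤ^1 ⊕ ℤ/5 ⊕ ℤ/15 ⊕ ℤ/15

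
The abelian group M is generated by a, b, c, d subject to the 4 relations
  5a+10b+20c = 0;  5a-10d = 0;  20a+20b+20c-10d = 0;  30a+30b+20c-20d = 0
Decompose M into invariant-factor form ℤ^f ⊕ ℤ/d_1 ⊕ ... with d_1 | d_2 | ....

rank_ℚ(R)=4; free=4−4=0
SNF(R) diag = [5, 10, 10, 20] → torsion [5, 10, 10, 20]

Answer: M ≅ ℤ/5 ⊕ ℤ/10 ⊕ ℤ/10 ⊕ ℤ/20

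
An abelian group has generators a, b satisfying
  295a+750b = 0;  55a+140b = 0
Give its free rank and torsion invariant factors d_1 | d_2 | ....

Answer: M ≅ ℤ/5 ⊕ ℤ/10

Derivation:
rank_ℚ(R)=2; free=2−2=0
SNF(R) diag = [5, 10] → torsion [5, 10]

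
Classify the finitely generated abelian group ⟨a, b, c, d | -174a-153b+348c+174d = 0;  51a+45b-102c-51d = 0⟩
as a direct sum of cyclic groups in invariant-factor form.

rank_ℚ(R)=2; free=4−2=2
SNF(R) diag = [3, 9] → torsion [3, 9]

Answer: M ≅ ℤ^2 ⊕ ℤ/3 ⊕ ℤ/9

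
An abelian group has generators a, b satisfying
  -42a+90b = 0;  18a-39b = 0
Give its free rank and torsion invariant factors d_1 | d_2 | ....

rank_ℚ(R)=2; free=2−2=0
SNF(R) diag = [3, 6] → torsion [3, 6]

Answer: M ≅ ℤ/3 ⊕ ℤ/6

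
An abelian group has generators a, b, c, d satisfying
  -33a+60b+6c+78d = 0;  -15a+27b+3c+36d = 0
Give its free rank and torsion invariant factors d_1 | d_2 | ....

Answer: M ≅ ℤ^2 ⊕ ℤ/3 ⊕ ℤ/3

Derivation:
rank_ℚ(R)=2; free=4−2=2
SNF(R) diag = [3, 3] → torsion [3, 3]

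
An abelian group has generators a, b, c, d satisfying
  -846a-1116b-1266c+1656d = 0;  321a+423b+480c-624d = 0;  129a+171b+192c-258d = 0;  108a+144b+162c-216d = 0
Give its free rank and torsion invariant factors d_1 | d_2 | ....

rank_ℚ(R)=4; free=4−4=0
SNF(R) diag = [3, 6, 18, 18] → torsion [3, 6, 18, 18]

Answer: M ≅ ℤ/3 ⊕ ℤ/6 ⊕ ℤ/18 ⊕ ℤ/18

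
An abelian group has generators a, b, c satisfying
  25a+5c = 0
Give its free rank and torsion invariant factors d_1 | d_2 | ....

rank_ℚ(R)=1; free=3−1=2
SNF(R) diag = [5] → torsion [5]

Answer: M ≅ ℤ^2 ⊕ ℤ/5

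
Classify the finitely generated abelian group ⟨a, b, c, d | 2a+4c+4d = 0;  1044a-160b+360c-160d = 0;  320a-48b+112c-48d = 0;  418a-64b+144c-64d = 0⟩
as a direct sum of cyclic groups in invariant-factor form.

Answer: M ≅ ℤ/2 ⊕ ℤ/4 ⊕ ℤ/8 ⊕ ℤ/16

Derivation:
rank_ℚ(R)=4; free=4−4=0
SNF(R) diag = [2, 4, 8, 16] → torsion [2, 4, 8, 16]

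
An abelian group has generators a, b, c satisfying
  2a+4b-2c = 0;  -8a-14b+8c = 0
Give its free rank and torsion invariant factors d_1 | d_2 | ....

Answer: M ≅ ℤ^1 ⊕ ℤ/2 ⊕ ℤ/2

Derivation:
rank_ℚ(R)=2; free=3−2=1
SNF(R) diag = [2, 2] → torsion [2, 2]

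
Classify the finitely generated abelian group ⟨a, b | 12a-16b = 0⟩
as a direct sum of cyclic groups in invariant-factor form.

rank_ℚ(R)=1; free=2−1=1
SNF(R) diag = [4] → torsion [4]

Answer: M ≅ ℤ^1 ⊕ ℤ/4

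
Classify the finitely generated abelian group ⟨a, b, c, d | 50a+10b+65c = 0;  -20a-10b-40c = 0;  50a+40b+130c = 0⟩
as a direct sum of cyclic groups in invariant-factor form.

rank_ℚ(R)=3; free=4−3=1
SNF(R) diag = [5, 10, 30] → torsion [5, 10, 30]

Answer: M ≅ ℤ^1 ⊕ ℤ/5 ⊕ ℤ/10 ⊕ ℤ/30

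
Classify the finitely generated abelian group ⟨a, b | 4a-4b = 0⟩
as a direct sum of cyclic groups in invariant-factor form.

Answer: M ≅ ℤ^1 ⊕ ℤ/4

Derivation:
rank_ℚ(R)=1; free=2−1=1
SNF(R) diag = [4] → torsion [4]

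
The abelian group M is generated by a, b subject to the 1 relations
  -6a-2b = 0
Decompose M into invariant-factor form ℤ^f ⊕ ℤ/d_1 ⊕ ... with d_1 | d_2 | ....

rank_ℚ(R)=1; free=2−1=1
SNF(R) diag = [2] → torsion [2]

Answer: M ≅ ℤ^1 ⊕ ℤ/2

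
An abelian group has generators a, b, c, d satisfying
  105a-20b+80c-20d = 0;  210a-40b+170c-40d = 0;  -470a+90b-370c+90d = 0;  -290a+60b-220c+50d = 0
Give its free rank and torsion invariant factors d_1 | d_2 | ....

Answer: M ≅ ℤ/5 ⊕ ℤ/10 ⊕ ℤ/10 ⊕ ℤ/10

Derivation:
rank_ℚ(R)=4; free=4−4=0
SNF(R) diag = [5, 10, 10, 10] → torsion [5, 10, 10, 10]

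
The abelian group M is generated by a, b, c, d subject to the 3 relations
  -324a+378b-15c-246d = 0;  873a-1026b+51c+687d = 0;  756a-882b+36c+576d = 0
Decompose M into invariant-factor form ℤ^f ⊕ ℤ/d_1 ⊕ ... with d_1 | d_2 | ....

rank_ℚ(R)=3; free=4−3=1
SNF(R) diag = [3, 9, 18] → torsion [3, 9, 18]

Answer: M ≅ ℤ^1 ⊕ ℤ/3 ⊕ ℤ/9 ⊕ ℤ/18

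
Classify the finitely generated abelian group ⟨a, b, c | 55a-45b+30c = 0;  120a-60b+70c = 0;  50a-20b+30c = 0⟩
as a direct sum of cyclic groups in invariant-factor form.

Answer: M ≅ ℤ/5 ⊕ ℤ/10 ⊕ ℤ/10

Derivation:
rank_ℚ(R)=3; free=3−3=0
SNF(R) diag = [5, 10, 10] → torsion [5, 10, 10]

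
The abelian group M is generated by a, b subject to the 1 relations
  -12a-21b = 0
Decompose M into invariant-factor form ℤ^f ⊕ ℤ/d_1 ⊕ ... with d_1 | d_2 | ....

Answer: M ≅ ℤ^1 ⊕ ℤ/3

Derivation:
rank_ℚ(R)=1; free=2−1=1
SNF(R) diag = [3] → torsion [3]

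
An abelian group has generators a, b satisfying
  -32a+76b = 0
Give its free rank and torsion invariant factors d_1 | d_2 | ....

rank_ℚ(R)=1; free=2−1=1
SNF(R) diag = [4] → torsion [4]

Answer: M ≅ ℤ^1 ⊕ ℤ/4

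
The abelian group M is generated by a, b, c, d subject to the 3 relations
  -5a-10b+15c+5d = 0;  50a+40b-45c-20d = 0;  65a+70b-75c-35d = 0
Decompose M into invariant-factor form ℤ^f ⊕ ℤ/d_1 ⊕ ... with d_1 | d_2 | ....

rank_ℚ(R)=3; free=4−3=1
SNF(R) diag = [5, 15, 30] → torsion [5, 15, 30]

Answer: M ≅ ℤ^1 ⊕ ℤ/5 ⊕ ℤ/15 ⊕ ℤ/30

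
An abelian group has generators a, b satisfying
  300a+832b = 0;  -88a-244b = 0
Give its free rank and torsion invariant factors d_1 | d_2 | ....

Answer: M ≅ ℤ/4 ⊕ ℤ/4

Derivation:
rank_ℚ(R)=2; free=2−2=0
SNF(R) diag = [4, 4] → torsion [4, 4]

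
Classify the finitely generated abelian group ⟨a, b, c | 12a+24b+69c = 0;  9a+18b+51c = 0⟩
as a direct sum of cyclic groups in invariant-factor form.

Answer: M ≅ ℤ^1 ⊕ ℤ/3 ⊕ ℤ/3

Derivation:
rank_ℚ(R)=2; free=3−2=1
SNF(R) diag = [3, 3] → torsion [3, 3]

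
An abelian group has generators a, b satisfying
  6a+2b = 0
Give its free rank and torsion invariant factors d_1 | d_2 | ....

rank_ℚ(R)=1; free=2−1=1
SNF(R) diag = [2] → torsion [2]

Answer: M ≅ ℤ^1 ⊕ ℤ/2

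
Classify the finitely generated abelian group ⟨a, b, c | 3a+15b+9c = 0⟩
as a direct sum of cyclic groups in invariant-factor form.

rank_ℚ(R)=1; free=3−1=2
SNF(R) diag = [3] → torsion [3]

Answer: M ≅ ℤ^2 ⊕ ℤ/3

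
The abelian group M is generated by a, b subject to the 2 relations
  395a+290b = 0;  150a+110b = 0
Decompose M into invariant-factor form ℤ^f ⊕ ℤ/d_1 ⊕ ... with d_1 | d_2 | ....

Answer: M ≅ ℤ/5 ⊕ ℤ/10

Derivation:
rank_ℚ(R)=2; free=2−2=0
SNF(R) diag = [5, 10] → torsion [5, 10]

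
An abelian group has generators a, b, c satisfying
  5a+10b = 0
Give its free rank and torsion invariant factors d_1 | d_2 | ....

Answer: M ≅ ℤ^2 ⊕ ℤ/5

Derivation:
rank_ℚ(R)=1; free=3−1=2
SNF(R) diag = [5] → torsion [5]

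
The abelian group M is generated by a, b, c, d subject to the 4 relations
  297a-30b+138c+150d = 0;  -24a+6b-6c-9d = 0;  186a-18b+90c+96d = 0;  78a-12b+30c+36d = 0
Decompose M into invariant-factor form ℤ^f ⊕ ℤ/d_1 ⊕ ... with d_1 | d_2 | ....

rank_ℚ(R)=4; free=4−4=0
SNF(R) diag = [3, 3, 6, 18] → torsion [3, 3, 6, 18]

Answer: M ≅ ℤ/3 ⊕ ℤ/3 ⊕ ℤ/6 ⊕ ℤ/18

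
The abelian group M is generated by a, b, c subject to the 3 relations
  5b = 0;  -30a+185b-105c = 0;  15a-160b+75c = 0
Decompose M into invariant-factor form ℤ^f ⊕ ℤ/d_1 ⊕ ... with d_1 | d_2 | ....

rank_ℚ(R)=3; free=3−3=0
SNF(R) diag = [5, 15, 45] → torsion [5, 15, 45]

Answer: M ≅ ℤ/5 ⊕ ℤ/15 ⊕ ℤ/45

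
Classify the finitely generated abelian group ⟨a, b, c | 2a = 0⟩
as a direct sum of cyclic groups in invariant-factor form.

rank_ℚ(R)=1; free=3−1=2
SNF(R) diag = [2] → torsion [2]

Answer: M ≅ ℤ^2 ⊕ ℤ/2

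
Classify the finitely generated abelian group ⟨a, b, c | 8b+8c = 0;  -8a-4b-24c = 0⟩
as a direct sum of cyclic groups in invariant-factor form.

rank_ℚ(R)=2; free=3−2=1
SNF(R) diag = [4, 8] → torsion [4, 8]

Answer: M ≅ ℤ^1 ⊕ ℤ/4 ⊕ ℤ/8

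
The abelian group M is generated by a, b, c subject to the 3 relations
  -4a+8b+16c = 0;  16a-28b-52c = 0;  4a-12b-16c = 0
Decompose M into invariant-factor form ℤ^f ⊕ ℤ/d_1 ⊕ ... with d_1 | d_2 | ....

rank_ℚ(R)=3; free=3−3=0
SNF(R) diag = [4, 4, 12] → torsion [4, 4, 12]

Answer: M ≅ ℤ/4 ⊕ ℤ/4 ⊕ ℤ/12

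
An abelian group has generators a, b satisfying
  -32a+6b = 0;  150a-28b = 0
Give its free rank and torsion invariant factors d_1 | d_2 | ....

rank_ℚ(R)=2; free=2−2=0
SNF(R) diag = [2, 2] → torsion [2, 2]

Answer: M ≅ ℤ/2 ⊕ ℤ/2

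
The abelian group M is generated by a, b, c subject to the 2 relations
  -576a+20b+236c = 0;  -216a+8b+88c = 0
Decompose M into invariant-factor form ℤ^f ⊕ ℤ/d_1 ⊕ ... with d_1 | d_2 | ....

Answer: M ≅ ℤ^1 ⊕ ℤ/4 ⊕ ℤ/8

Derivation:
rank_ℚ(R)=2; free=3−2=1
SNF(R) diag = [4, 8] → torsion [4, 8]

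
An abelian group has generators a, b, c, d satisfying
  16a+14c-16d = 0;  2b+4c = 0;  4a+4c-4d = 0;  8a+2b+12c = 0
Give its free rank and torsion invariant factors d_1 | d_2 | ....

rank_ℚ(R)=4; free=4−4=0
SNF(R) diag = [2, 2, 4, 8] → torsion [2, 2, 4, 8]

Answer: M ≅ ℤ/2 ⊕ ℤ/2 ⊕ ℤ/4 ⊕ ℤ/8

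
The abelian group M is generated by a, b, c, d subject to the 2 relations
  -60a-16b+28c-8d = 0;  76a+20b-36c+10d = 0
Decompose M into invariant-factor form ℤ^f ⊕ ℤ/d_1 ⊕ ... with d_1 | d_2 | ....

rank_ℚ(R)=2; free=4−2=2
SNF(R) diag = [2, 4] → torsion [2, 4]

Answer: M ≅ ℤ^2 ⊕ ℤ/2 ⊕ ℤ/4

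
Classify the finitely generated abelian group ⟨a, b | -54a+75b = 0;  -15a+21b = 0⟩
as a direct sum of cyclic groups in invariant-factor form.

Answer: M ≅ ℤ/3 ⊕ ℤ/3

Derivation:
rank_ℚ(R)=2; free=2−2=0
SNF(R) diag = [3, 3] → torsion [3, 3]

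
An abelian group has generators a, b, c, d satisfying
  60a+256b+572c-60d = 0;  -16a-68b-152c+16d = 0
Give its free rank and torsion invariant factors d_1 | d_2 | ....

rank_ℚ(R)=2; free=4−2=2
SNF(R) diag = [4, 4] → torsion [4, 4]

Answer: M ≅ ℤ^2 ⊕ ℤ/4 ⊕ ℤ/4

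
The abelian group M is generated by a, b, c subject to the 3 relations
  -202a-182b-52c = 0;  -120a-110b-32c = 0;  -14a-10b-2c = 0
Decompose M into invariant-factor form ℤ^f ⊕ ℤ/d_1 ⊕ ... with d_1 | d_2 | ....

Answer: M ≅ ℤ/2 ⊕ ℤ/2 ⊕ ℤ/6

Derivation:
rank_ℚ(R)=3; free=3−3=0
SNF(R) diag = [2, 2, 6] → torsion [2, 2, 6]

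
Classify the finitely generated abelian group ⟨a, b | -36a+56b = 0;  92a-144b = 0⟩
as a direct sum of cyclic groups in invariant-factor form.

rank_ℚ(R)=2; free=2−2=0
SNF(R) diag = [4, 8] → torsion [4, 8]

Answer: M ≅ ℤ/4 ⊕ ℤ/8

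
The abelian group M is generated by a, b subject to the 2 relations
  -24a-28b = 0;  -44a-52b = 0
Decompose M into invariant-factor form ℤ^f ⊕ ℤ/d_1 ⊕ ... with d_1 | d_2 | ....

rank_ℚ(R)=2; free=2−2=0
SNF(R) diag = [4, 4] → torsion [4, 4]

Answer: M ≅ ℤ/4 ⊕ ℤ/4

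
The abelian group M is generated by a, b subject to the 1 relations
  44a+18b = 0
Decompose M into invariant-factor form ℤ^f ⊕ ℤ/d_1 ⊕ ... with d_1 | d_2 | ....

rank_ℚ(R)=1; free=2−1=1
SNF(R) diag = [2] → torsion [2]

Answer: M ≅ ℤ^1 ⊕ ℤ/2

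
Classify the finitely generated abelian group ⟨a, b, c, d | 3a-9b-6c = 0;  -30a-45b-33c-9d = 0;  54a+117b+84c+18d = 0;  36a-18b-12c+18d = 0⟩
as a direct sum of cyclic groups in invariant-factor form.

Answer: M ≅ ℤ/3 ⊕ ℤ/3 ⊕ ℤ/9 ⊕ ℤ/18

Derivation:
rank_ℚ(R)=4; free=4−4=0
SNF(R) diag = [3, 3, 9, 18] → torsion [3, 3, 9, 18]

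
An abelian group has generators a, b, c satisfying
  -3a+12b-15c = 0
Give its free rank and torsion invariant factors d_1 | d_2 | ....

rank_ℚ(R)=1; free=3−1=2
SNF(R) diag = [3] → torsion [3]

Answer: M ≅ ℤ^2 ⊕ ℤ/3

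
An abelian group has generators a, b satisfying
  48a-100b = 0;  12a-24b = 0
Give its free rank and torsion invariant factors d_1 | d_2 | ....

Answer: M ≅ ℤ/4 ⊕ ℤ/12

Derivation:
rank_ℚ(R)=2; free=2−2=0
SNF(R) diag = [4, 12] → torsion [4, 12]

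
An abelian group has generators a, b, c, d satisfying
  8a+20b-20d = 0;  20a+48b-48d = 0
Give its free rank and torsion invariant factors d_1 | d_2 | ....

Answer: M ≅ ℤ^2 ⊕ ℤ/4 ⊕ ℤ/4

Derivation:
rank_ℚ(R)=2; free=4−2=2
SNF(R) diag = [4, 4] → torsion [4, 4]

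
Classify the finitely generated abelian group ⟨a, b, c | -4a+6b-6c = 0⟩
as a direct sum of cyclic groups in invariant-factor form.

rank_ℚ(R)=1; free=3−1=2
SNF(R) diag = [2] → torsion [2]

Answer: M ≅ ℤ^2 ⊕ ℤ/2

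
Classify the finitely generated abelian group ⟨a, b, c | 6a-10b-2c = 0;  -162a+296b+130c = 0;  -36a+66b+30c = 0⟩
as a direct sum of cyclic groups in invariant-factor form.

Answer: M ≅ ℤ/2 ⊕ ℤ/6 ⊕ ℤ/6

Derivation:
rank_ℚ(R)=3; free=3−3=0
SNF(R) diag = [2, 6, 6] → torsion [2, 6, 6]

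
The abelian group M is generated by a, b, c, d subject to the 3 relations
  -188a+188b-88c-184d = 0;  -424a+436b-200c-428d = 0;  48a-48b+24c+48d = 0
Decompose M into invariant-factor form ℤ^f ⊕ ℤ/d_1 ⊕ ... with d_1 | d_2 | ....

Answer: M ≅ ℤ^1 ⊕ ℤ/4 ⊕ ℤ/12 ⊕ ℤ/24

Derivation:
rank_ℚ(R)=3; free=4−3=1
SNF(R) diag = [4, 12, 24] → torsion [4, 12, 24]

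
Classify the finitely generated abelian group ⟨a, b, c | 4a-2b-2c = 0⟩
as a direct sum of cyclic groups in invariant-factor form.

Answer: M ≅ ℤ^2 ⊕ ℤ/2

Derivation:
rank_ℚ(R)=1; free=3−1=2
SNF(R) diag = [2] → torsion [2]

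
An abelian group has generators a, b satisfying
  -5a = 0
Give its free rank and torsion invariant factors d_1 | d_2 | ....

rank_ℚ(R)=1; free=2−1=1
SNF(R) diag = [5] → torsion [5]

Answer: M ≅ ℤ^1 ⊕ ℤ/5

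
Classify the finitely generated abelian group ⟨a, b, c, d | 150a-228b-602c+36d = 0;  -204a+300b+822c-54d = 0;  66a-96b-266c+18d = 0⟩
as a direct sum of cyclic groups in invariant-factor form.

Answer: M ≅ ℤ^1 ⊕ ℤ/2 ⊕ ℤ/6 ⊕ ℤ/18

Derivation:
rank_ℚ(R)=3; free=4−3=1
SNF(R) diag = [2, 6, 18] → torsion [2, 6, 18]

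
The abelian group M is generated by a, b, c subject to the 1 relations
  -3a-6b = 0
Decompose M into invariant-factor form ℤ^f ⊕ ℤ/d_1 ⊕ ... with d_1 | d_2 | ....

Answer: M ≅ ℤ^2 ⊕ ℤ/3

Derivation:
rank_ℚ(R)=1; free=3−1=2
SNF(R) diag = [3] → torsion [3]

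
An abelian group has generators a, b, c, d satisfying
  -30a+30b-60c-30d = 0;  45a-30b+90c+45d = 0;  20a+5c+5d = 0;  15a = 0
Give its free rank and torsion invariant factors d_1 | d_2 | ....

rank_ℚ(R)=4; free=4−4=0
SNF(R) diag = [5, 15, 15, 30] → torsion [5, 15, 15, 30]

Answer: M ≅ ℤ/5 ⊕ ℤ/15 ⊕ ℤ/15 ⊕ ℤ/30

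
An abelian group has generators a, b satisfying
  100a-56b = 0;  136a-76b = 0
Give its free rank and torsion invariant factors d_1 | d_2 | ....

Answer: M ≅ ℤ/4 ⊕ ℤ/4

Derivation:
rank_ℚ(R)=2; free=2−2=0
SNF(R) diag = [4, 4] → torsion [4, 4]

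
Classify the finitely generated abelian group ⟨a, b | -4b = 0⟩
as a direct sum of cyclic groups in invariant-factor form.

rank_ℚ(R)=1; free=2−1=1
SNF(R) diag = [4] → torsion [4]

Answer: M ≅ ℤ^1 ⊕ ℤ/4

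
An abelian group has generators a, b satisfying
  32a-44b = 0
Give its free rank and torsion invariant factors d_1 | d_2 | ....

Answer: M ≅ ℤ^1 ⊕ ℤ/4

Derivation:
rank_ℚ(R)=1; free=2−1=1
SNF(R) diag = [4] → torsion [4]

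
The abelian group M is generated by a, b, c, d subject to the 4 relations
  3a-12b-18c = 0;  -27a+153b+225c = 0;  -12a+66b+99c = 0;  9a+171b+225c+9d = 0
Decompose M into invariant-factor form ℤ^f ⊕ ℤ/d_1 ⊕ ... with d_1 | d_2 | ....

rank_ℚ(R)=4; free=4−4=0
SNF(R) diag = [3, 9, 9, 9] → torsion [3, 9, 9, 9]

Answer: M ≅ ℤ/3 ⊕ ℤ/9 ⊕ ℤ/9 ⊕ ℤ/9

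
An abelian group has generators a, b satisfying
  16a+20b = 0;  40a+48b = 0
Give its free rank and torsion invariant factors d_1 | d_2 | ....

rank_ℚ(R)=2; free=2−2=0
SNF(R) diag = [4, 8] → torsion [4, 8]

Answer: M ≅ ℤ/4 ⊕ ℤ/8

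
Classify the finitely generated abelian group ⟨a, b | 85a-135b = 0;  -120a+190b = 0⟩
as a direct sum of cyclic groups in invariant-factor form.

rank_ℚ(R)=2; free=2−2=0
SNF(R) diag = [5, 10] → torsion [5, 10]

Answer: M ≅ ℤ/5 ⊕ ℤ/10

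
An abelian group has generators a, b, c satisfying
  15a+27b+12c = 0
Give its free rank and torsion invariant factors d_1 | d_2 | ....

Answer: M ≅ ℤ^2 ⊕ ℤ/3

Derivation:
rank_ℚ(R)=1; free=3−1=2
SNF(R) diag = [3] → torsion [3]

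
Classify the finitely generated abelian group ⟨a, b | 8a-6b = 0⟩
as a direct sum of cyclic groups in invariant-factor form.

rank_ℚ(R)=1; free=2−1=1
SNF(R) diag = [2] → torsion [2]

Answer: M ≅ ℤ^1 ⊕ ℤ/2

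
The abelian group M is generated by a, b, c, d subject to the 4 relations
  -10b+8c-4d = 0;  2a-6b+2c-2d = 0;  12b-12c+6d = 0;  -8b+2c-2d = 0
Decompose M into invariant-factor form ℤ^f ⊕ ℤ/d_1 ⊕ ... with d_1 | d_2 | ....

Answer: M ≅ ℤ/2 ⊕ ℤ/2 ⊕ ℤ/2 ⊕ ℤ/6

Derivation:
rank_ℚ(R)=4; free=4−4=0
SNF(R) diag = [2, 2, 2, 6] → torsion [2, 2, 2, 6]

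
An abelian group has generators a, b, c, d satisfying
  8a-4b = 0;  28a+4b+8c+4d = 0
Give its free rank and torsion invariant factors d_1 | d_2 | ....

Answer: M ≅ ℤ^2 ⊕ ℤ/4 ⊕ ℤ/4

Derivation:
rank_ℚ(R)=2; free=4−2=2
SNF(R) diag = [4, 4] → torsion [4, 4]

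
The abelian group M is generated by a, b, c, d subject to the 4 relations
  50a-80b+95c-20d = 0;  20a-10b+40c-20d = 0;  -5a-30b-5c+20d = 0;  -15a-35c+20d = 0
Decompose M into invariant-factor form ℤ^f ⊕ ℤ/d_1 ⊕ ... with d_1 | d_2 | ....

rank_ℚ(R)=4; free=4−4=0
SNF(R) diag = [5, 5, 10, 20] → torsion [5, 5, 10, 20]

Answer: M ≅ ℤ/5 ⊕ ℤ/5 ⊕ ℤ/10 ⊕ ℤ/20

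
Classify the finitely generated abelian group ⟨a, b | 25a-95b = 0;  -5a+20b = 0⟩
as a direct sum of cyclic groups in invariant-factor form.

rank_ℚ(R)=2; free=2−2=0
SNF(R) diag = [5, 5] → torsion [5, 5]

Answer: M ≅ ℤ/5 ⊕ ℤ/5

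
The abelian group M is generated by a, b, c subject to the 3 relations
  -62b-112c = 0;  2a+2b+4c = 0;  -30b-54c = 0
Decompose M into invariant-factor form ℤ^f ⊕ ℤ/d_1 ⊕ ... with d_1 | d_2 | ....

Answer: M ≅ ℤ/2 ⊕ ℤ/2 ⊕ ℤ/6

Derivation:
rank_ℚ(R)=3; free=3−3=0
SNF(R) diag = [2, 2, 6] → torsion [2, 2, 6]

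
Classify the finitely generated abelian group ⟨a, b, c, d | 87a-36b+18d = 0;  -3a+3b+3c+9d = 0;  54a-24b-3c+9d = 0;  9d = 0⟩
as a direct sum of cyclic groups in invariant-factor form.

rank_ℚ(R)=4; free=4−4=0
SNF(R) diag = [3, 3, 3, 9] → torsion [3, 3, 3, 9]

Answer: M ≅ ℤ/3 ⊕ ℤ/3 ⊕ ℤ/3 ⊕ ℤ/9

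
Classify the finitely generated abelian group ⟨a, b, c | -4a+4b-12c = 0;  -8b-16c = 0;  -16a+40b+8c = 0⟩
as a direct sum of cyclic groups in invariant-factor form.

rank_ℚ(R)=3; free=3−3=0
SNF(R) diag = [4, 8, 8] → torsion [4, 8, 8]

Answer: M ≅ ℤ/4 ⊕ ℤ/8 ⊕ ℤ/8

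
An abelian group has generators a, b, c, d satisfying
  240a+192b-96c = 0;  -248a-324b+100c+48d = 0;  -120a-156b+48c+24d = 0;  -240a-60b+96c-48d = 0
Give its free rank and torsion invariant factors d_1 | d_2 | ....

rank_ℚ(R)=4; free=4−4=0
SNF(R) diag = [4, 12, 24, 48] → torsion [4, 12, 24, 48]

Answer: M ≅ ℤ/4 ⊕ ℤ/12 ⊕ ℤ/24 ⊕ ℤ/48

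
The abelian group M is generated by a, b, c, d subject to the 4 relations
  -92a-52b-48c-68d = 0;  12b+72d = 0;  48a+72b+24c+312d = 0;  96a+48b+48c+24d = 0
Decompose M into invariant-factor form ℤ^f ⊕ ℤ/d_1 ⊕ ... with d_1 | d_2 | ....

rank_ℚ(R)=4; free=4−4=0
SNF(R) diag = [4, 12, 24, 24] → torsion [4, 12, 24, 24]

Answer: M ≅ ℤ/4 ⊕ ℤ/12 ⊕ ℤ/24 ⊕ ℤ/24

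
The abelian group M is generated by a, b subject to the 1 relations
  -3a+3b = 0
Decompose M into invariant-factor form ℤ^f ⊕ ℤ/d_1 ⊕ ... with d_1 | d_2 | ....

rank_ℚ(R)=1; free=2−1=1
SNF(R) diag = [3] → torsion [3]

Answer: M ≅ ℤ^1 ⊕ ℤ/3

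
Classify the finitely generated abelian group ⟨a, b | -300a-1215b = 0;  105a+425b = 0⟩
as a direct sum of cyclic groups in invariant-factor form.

rank_ℚ(R)=2; free=2−2=0
SNF(R) diag = [5, 15] → torsion [5, 15]

Answer: M ≅ ℤ/5 ⊕ ℤ/15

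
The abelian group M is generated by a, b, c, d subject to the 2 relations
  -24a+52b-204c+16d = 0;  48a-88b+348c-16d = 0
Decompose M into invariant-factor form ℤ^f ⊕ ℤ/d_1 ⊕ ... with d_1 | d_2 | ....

Answer: M ≅ ℤ^2 ⊕ ℤ/4 ⊕ ℤ/12

Derivation:
rank_ℚ(R)=2; free=4−2=2
SNF(R) diag = [4, 12] → torsion [4, 12]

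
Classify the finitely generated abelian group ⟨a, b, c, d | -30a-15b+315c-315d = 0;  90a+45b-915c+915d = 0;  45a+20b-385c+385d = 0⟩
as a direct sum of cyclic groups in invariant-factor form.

Answer: M ≅ ℤ^1 ⊕ ℤ/5 ⊕ ℤ/15 ⊕ ℤ/30

Derivation:
rank_ℚ(R)=3; free=4−3=1
SNF(R) diag = [5, 15, 30] → torsion [5, 15, 30]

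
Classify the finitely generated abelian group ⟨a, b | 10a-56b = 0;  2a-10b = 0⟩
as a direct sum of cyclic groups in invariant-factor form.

Answer: M ≅ ℤ/2 ⊕ ℤ/6

Derivation:
rank_ℚ(R)=2; free=2−2=0
SNF(R) diag = [2, 6] → torsion [2, 6]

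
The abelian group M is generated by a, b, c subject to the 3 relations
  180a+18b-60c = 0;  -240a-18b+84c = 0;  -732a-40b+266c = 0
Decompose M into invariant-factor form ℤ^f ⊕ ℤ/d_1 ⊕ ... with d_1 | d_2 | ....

Answer: M ≅ ℤ/2 ⊕ ℤ/6 ⊕ ℤ/12

Derivation:
rank_ℚ(R)=3; free=3−3=0
SNF(R) diag = [2, 6, 12] → torsion [2, 6, 12]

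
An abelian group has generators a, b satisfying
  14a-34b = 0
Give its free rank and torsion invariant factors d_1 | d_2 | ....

Answer: M ≅ ℤ^1 ⊕ ℤ/2

Derivation:
rank_ℚ(R)=1; free=2−1=1
SNF(R) diag = [2] → torsion [2]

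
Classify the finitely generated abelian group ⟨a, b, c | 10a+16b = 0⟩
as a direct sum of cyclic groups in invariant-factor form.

rank_ℚ(R)=1; free=3−1=2
SNF(R) diag = [2] → torsion [2]

Answer: M ≅ ℤ^2 ⊕ ℤ/2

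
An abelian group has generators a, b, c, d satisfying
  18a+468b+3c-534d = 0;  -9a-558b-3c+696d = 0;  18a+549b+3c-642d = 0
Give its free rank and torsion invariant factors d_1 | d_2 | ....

Answer: M ≅ ℤ^1 ⊕ ℤ/3 ⊕ ℤ/9 ⊕ ℤ/27

Derivation:
rank_ℚ(R)=3; free=4−3=1
SNF(R) diag = [3, 9, 27] → torsion [3, 9, 27]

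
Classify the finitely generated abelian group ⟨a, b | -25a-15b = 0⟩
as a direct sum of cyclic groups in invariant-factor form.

Answer: M ≅ ℤ^1 ⊕ ℤ/5

Derivation:
rank_ℚ(R)=1; free=2−1=1
SNF(R) diag = [5] → torsion [5]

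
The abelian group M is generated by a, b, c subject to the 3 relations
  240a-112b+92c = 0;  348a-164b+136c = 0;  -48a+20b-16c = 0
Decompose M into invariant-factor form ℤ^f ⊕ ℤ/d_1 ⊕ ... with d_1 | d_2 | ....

rank_ℚ(R)=3; free=3−3=0
SNF(R) diag = [4, 12, 12] → torsion [4, 12, 12]

Answer: M ≅ ℤ/4 ⊕ ℤ/12 ⊕ ℤ/12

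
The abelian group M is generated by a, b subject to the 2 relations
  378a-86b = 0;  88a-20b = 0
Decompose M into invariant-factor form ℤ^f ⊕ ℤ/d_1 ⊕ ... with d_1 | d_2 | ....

rank_ℚ(R)=2; free=2−2=0
SNF(R) diag = [2, 4] → torsion [2, 4]

Answer: M ≅ ℤ/2 ⊕ ℤ/4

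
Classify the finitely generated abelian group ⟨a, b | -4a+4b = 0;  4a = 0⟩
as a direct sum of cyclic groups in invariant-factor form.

rank_ℚ(R)=2; free=2−2=0
SNF(R) diag = [4, 4] → torsion [4, 4]

Answer: M ≅ ℤ/4 ⊕ ℤ/4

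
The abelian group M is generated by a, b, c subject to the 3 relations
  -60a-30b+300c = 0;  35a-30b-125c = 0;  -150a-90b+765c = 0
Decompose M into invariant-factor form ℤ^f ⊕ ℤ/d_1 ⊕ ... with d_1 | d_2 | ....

Answer: M ≅ ℤ/5 ⊕ ℤ/15 ⊕ ℤ/30

Derivation:
rank_ℚ(R)=3; free=3−3=0
SNF(R) diag = [5, 15, 30] → torsion [5, 15, 30]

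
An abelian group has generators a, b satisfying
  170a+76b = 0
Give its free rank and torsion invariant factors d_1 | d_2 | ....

rank_ℚ(R)=1; free=2−1=1
SNF(R) diag = [2] → torsion [2]

Answer: M ≅ ℤ^1 ⊕ ℤ/2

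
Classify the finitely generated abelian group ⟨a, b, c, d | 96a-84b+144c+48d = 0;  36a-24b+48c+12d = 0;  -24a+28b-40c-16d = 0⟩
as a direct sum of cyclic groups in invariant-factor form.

rank_ℚ(R)=3; free=4−3=1
SNF(R) diag = [4, 12, 24] → torsion [4, 12, 24]

Answer: M ≅ ℤ^1 ⊕ ℤ/4 ⊕ ℤ/12 ⊕ ℤ/24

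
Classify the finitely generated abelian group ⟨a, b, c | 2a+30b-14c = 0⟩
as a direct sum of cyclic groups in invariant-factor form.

rank_ℚ(R)=1; free=3−1=2
SNF(R) diag = [2] → torsion [2]

Answer: M ≅ ℤ^2 ⊕ ℤ/2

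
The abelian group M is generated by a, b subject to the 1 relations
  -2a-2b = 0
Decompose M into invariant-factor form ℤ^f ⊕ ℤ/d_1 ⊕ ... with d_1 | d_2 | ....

Answer: M ≅ ℤ^1 ⊕ ℤ/2

Derivation:
rank_ℚ(R)=1; free=2−1=1
SNF(R) diag = [2] → torsion [2]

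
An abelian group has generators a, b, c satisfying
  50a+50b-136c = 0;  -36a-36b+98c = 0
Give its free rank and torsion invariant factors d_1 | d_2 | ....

rank_ℚ(R)=2; free=3−2=1
SNF(R) diag = [2, 2] → torsion [2, 2]

Answer: M ≅ ℤ^1 ⊕ ℤ/2 ⊕ ℤ/2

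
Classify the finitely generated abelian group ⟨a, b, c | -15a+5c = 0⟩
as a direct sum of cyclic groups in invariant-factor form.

rank_ℚ(R)=1; free=3−1=2
SNF(R) diag = [5] → torsion [5]

Answer: M ≅ ℤ^2 ⊕ ℤ/5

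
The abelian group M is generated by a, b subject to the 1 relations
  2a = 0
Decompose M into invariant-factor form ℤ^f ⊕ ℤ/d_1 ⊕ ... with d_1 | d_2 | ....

rank_ℚ(R)=1; free=2−1=1
SNF(R) diag = [2] → torsion [2]

Answer: M ≅ ℤ^1 ⊕ ℤ/2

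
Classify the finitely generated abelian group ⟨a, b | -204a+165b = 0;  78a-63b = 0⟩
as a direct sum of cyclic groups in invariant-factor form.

Answer: M ≅ ℤ/3 ⊕ ℤ/6

Derivation:
rank_ℚ(R)=2; free=2−2=0
SNF(R) diag = [3, 6] → torsion [3, 6]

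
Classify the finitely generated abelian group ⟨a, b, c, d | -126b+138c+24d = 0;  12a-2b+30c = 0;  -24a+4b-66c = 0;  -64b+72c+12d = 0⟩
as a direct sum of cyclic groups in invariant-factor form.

Answer: M ≅ ℤ/2 ⊕ ℤ/6 ⊕ ℤ/12 ⊕ ℤ/12

Derivation:
rank_ℚ(R)=4; free=4−4=0
SNF(R) diag = [2, 6, 12, 12] → torsion [2, 6, 12, 12]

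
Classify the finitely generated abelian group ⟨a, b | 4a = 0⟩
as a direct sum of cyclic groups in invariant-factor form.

rank_ℚ(R)=1; free=2−1=1
SNF(R) diag = [4] → torsion [4]

Answer: M ≅ ℤ^1 ⊕ ℤ/4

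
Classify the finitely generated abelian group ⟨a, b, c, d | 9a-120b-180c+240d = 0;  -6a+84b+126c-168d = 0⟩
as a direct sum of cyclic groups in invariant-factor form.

rank_ℚ(R)=2; free=4−2=2
SNF(R) diag = [3, 6] → torsion [3, 6]

Answer: M ≅ ℤ^2 ⊕ ℤ/3 ⊕ ℤ/6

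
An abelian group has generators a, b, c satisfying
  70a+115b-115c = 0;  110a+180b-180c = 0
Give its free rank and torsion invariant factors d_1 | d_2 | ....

Answer: M ≅ ℤ^1 ⊕ ℤ/5 ⊕ ℤ/10

Derivation:
rank_ℚ(R)=2; free=3−2=1
SNF(R) diag = [5, 10] → torsion [5, 10]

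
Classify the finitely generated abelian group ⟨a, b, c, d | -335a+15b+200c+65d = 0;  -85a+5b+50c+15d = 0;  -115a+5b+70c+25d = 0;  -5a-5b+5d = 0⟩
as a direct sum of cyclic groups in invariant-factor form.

rank_ℚ(R)=4; free=4−4=0
SNF(R) diag = [5, 10, 10, 10] → torsion [5, 10, 10, 10]

Answer: M ≅ ℤ/5 ⊕ ℤ/10 ⊕ ℤ/10 ⊕ ℤ/10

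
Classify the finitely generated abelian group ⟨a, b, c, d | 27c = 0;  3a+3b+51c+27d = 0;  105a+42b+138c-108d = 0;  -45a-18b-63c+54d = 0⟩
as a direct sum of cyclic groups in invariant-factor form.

Answer: M ≅ ℤ/3 ⊕ ℤ/9 ⊕ ℤ/27 ⊕ ℤ/54

Derivation:
rank_ℚ(R)=4; free=4−4=0
SNF(R) diag = [3, 9, 27, 54] → torsion [3, 9, 27, 54]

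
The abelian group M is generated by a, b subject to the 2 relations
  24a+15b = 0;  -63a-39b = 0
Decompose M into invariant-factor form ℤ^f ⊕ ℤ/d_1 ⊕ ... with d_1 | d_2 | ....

Answer: M ≅ ℤ/3 ⊕ ℤ/3

Derivation:
rank_ℚ(R)=2; free=2−2=0
SNF(R) diag = [3, 3] → torsion [3, 3]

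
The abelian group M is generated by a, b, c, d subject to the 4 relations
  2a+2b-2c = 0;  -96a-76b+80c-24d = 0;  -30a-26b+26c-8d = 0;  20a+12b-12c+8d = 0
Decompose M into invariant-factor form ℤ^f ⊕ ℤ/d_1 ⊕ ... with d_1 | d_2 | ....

Answer: M ≅ ℤ/2 ⊕ ℤ/4 ⊕ ℤ/4 ⊕ ℤ/8

Derivation:
rank_ℚ(R)=4; free=4−4=0
SNF(R) diag = [2, 4, 4, 8] → torsion [2, 4, 4, 8]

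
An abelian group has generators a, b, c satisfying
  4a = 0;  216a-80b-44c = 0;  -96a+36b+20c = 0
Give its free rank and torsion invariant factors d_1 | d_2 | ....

rank_ℚ(R)=3; free=3−3=0
SNF(R) diag = [4, 4, 4] → torsion [4, 4, 4]

Answer: M ≅ ℤ/4 ⊕ ℤ/4 ⊕ ℤ/4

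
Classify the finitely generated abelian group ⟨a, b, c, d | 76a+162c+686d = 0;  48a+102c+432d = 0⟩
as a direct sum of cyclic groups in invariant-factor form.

Answer: M ≅ ℤ^2 ⊕ ℤ/2 ⊕ ℤ/6

Derivation:
rank_ℚ(R)=2; free=4−2=2
SNF(R) diag = [2, 6] → torsion [2, 6]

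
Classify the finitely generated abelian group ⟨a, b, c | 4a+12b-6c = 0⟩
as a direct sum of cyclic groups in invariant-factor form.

rank_ℚ(R)=1; free=3−1=2
SNF(R) diag = [2] → torsion [2]

Answer: M ≅ ℤ^2 ⊕ ℤ/2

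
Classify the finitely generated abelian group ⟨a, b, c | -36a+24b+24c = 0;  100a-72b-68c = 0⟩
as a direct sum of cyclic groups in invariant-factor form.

rank_ℚ(R)=2; free=3−2=1
SNF(R) diag = [4, 12] → torsion [4, 12]

Answer: M ≅ ℤ^1 ⊕ ℤ/4 ⊕ ℤ/12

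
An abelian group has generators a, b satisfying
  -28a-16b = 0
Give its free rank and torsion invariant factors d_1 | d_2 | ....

Answer: M ≅ ℤ^1 ⊕ ℤ/4

Derivation:
rank_ℚ(R)=1; free=2−1=1
SNF(R) diag = [4] → torsion [4]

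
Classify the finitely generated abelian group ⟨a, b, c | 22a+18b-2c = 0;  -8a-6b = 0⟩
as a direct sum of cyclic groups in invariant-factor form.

rank_ℚ(R)=2; free=3−2=1
SNF(R) diag = [2, 2] → torsion [2, 2]

Answer: M ≅ ℤ^1 ⊕ ℤ/2 ⊕ ℤ/2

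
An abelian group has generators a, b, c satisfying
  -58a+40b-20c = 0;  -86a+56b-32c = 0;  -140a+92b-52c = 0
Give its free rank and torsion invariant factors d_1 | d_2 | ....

Answer: M ≅ ℤ/2 ⊕ ℤ/4 ⊕ ℤ/12

Derivation:
rank_ℚ(R)=3; free=3−3=0
SNF(R) diag = [2, 4, 12] → torsion [2, 4, 12]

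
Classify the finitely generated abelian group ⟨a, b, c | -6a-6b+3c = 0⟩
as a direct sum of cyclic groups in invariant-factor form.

rank_ℚ(R)=1; free=3−1=2
SNF(R) diag = [3] → torsion [3]

Answer: M ≅ ℤ^2 ⊕ ℤ/3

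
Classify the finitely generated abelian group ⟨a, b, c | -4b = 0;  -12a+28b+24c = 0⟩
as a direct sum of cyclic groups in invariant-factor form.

rank_ℚ(R)=2; free=3−2=1
SNF(R) diag = [4, 12] → torsion [4, 12]

Answer: M ≅ ℤ^1 ⊕ ℤ/4 ⊕ ℤ/12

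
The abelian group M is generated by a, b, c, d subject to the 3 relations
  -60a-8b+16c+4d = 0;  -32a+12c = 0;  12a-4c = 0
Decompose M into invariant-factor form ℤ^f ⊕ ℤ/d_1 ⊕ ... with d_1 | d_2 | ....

rank_ℚ(R)=3; free=4−3=1
SNF(R) diag = [4, 4, 4] → torsion [4, 4, 4]

Answer: M ≅ ℤ^1 ⊕ ℤ/4 ⊕ ℤ/4 ⊕ ℤ/4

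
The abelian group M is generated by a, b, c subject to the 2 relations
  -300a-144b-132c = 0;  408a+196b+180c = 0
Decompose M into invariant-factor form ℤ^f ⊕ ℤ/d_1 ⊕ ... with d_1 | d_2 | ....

rank_ℚ(R)=2; free=3−2=1
SNF(R) diag = [4, 12] → torsion [4, 12]

Answer: M ≅ ℤ^1 ⊕ ℤ/4 ⊕ ℤ/12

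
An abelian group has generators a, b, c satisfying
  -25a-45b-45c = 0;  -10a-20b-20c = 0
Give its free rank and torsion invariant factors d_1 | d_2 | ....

rank_ℚ(R)=2; free=3−2=1
SNF(R) diag = [5, 10] → torsion [5, 10]

Answer: M ≅ ℤ^1 ⊕ ℤ/5 ⊕ ℤ/10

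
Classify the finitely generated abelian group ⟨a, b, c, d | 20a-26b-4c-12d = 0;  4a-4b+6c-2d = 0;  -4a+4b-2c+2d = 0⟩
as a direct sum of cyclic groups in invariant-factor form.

rank_ℚ(R)=3; free=4−3=1
SNF(R) diag = [2, 2, 4] → torsion [2, 2, 4]

Answer: M ≅ ℤ^1 ⊕ ℤ/2 ⊕ ℤ/2 ⊕ ℤ/4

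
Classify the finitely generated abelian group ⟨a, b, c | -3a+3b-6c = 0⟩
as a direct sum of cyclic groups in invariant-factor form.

Answer: M ≅ ℤ^2 ⊕ ℤ/3

Derivation:
rank_ℚ(R)=1; free=3−1=2
SNF(R) diag = [3] → torsion [3]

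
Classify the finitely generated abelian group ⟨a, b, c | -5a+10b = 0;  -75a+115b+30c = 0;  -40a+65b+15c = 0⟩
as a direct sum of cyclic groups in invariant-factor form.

rank_ℚ(R)=3; free=3−3=0
SNF(R) diag = [5, 5, 15] → torsion [5, 5, 15]

Answer: M ≅ ℤ/5 ⊕ ℤ/5 ⊕ ℤ/15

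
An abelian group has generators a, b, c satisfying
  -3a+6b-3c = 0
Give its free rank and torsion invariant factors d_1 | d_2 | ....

rank_ℚ(R)=1; free=3−1=2
SNF(R) diag = [3] → torsion [3]

Answer: M ≅ ℤ^2 ⊕ ℤ/3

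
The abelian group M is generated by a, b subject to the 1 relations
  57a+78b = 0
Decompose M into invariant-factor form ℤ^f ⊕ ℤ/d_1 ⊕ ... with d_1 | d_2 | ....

rank_ℚ(R)=1; free=2−1=1
SNF(R) diag = [3] → torsion [3]

Answer: M ≅ ℤ^1 ⊕ ℤ/3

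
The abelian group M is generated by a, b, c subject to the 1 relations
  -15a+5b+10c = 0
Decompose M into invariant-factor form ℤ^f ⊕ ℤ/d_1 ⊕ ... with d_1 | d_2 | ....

rank_ℚ(R)=1; free=3−1=2
SNF(R) diag = [5] → torsion [5]

Answer: M ≅ ℤ^2 ⊕ ℤ/5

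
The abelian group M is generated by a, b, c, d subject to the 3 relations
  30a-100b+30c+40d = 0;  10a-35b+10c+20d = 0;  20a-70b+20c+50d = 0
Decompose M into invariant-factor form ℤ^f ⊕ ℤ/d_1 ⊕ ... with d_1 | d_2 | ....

rank_ℚ(R)=3; free=4−3=1
SNF(R) diag = [5, 10, 10] → torsion [5, 10, 10]

Answer: M ≅ ℤ^1 ⊕ ℤ/5 ⊕ ℤ/10 ⊕ ℤ/10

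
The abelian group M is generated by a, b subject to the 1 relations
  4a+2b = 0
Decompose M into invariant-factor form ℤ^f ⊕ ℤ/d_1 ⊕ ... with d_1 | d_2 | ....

Answer: M ≅ ℤ^1 ⊕ ℤ/2

Derivation:
rank_ℚ(R)=1; free=2−1=1
SNF(R) diag = [2] → torsion [2]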